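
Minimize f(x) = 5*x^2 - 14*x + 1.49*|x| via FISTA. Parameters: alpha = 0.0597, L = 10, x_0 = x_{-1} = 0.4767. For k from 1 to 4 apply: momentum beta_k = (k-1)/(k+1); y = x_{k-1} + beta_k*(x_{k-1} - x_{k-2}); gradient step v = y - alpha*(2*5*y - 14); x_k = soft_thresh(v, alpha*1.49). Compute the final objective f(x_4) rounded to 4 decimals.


FISTA on f(x) = 5*x^2 - 14*x + 1.49*|x|
L = 10, alpha = 0.0597
Iteration 1: beta = 0.0, y = 0.4767 + 0.0*(0.4767 - 0.4767) = 0.4767
  grad(y) = -9.233, v = y - alpha*grad = 1.0279
  prox(v) = soft_thresh(1.0279, 0.089) = 0.939
Iteration 2: beta = 0.3333, y = 0.939 + 0.3333*(0.939 - 0.4767) = 1.093
  grad(y) = -3.0696, v = y - alpha*grad = 1.2763
  prox(v) = soft_thresh(1.2763, 0.089) = 1.1873
Iteration 3: beta = 0.5, y = 1.1873 + 0.5*(1.1873 - 0.939) = 1.3115
  grad(y) = -0.8846, v = y - alpha*grad = 1.3643
  prox(v) = soft_thresh(1.3643, 0.089) = 1.2754
Iteration 4: beta = 0.6, y = 1.2754 + 0.6*(1.2754 - 1.1873) = 1.3282
  grad(y) = -0.7177, v = y - alpha*grad = 1.3711
  prox(v) = soft_thresh(1.3711, 0.089) = 1.2821
f(x_4) = 5*1.2821^2 - 14*1.2821 + 1.49*|1.2821| = -7.8202


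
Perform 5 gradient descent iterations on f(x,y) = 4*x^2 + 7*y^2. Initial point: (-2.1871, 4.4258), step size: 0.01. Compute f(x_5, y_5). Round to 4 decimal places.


Gradient descent on f(x,y) = 4*x^2 + 7*y^2.
Starting point: (-2.1871, 4.4258), alpha = 0.01
Step 1: grad_x = 2*4*-2.1871 = -17.4968, grad_y = 2*7*4.4258 = 61.9612
  x_1 = -2.1871 - 0.01*-17.4968 = -2.0121
  y_1 = 4.4258 - 0.01*61.9612 = 3.8062
Step 2: grad_x = 2*4*-2.0121 = -16.0971, grad_y = 2*7*3.8062 = 53.2866
  x_2 = -2.0121 - 0.01*-16.0971 = -1.8512
  y_2 = 3.8062 - 0.01*53.2866 = 3.2733
Step 3: grad_x = 2*4*-1.8512 = -14.8093, grad_y = 2*7*3.2733 = 45.8265
  x_3 = -1.8512 - 0.01*-14.8093 = -1.7031
  y_3 = 3.2733 - 0.01*45.8265 = 2.8151
Step 4: grad_x = 2*4*-1.7031 = -13.6245, grad_y = 2*7*2.8151 = 39.4108
  x_4 = -1.7031 - 0.01*-13.6245 = -1.5668
  y_4 = 2.8151 - 0.01*39.4108 = 2.4209
Step 5: grad_x = 2*4*-1.5668 = -12.5346, grad_y = 2*7*2.4209 = 33.8933
  x_5 = -1.5668 - 0.01*-12.5346 = -1.4415
  y_5 = 2.4209 - 0.01*33.8933 = 2.082
f(-1.4415, 2.082) = 4*(-1.4415)^2 + 7*2.082^2 = 38.655


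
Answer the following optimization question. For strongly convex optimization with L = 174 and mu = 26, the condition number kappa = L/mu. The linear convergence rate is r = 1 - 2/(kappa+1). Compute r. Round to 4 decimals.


Step 1: Compute the condition number.
kappa = L/mu = 174/26 = 6.6923
Step 2: Compute the convergence rate.
r = 1 - 2/(kappa + 1) = 1 - 2*mu/(L + mu) = (L - mu)/(L + mu) = 148/200 = 0.74


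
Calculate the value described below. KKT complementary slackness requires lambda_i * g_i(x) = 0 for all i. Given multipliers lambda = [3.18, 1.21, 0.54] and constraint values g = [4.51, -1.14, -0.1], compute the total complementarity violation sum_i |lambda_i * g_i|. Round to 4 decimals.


KKT complementary slackness check:
lambda_1 * g_1 = 3.18 * 4.51 = 14.3418
lambda_2 * g_2 = 1.21 * -1.14 = -1.3794
lambda_3 * g_3 = 0.54 * -0.1 = -0.054
Total violation = 14.3418 + 1.3794 + 0.054 = 15.7752


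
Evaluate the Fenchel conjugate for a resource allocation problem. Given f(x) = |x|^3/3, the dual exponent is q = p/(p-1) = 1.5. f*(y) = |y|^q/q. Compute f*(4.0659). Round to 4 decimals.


The conjugate exponent q satisfies 1/p + 1/q = 1.
p = 3, so q = 3/(3 - 1) = 1.5
|y|^q = 4.0659^1.5 = 8.1985
f*(4.0659) = 8.1985 / 1.5 = 5.4657


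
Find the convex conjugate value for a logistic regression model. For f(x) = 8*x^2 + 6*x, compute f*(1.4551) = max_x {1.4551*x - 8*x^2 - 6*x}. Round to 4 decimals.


f*(y) = sup_x {y*x - a*x^2 - b*x} = sup_x {(y-b)*x - a*x^2}
FOC: (y - b) - 2a*x = 0 => x* = (y - b)/(2a)
x* = (1.4551 - 6)/(2*8) = -0.2841
f*(1.4551) = (y-b)^2/(4a) = (1.4551 - 6)^2/(4*8)
= 20.6561/32 = 0.6455


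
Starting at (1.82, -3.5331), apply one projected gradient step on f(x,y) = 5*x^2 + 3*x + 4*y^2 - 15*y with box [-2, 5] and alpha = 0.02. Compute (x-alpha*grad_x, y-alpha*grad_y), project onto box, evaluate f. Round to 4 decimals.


Step 1: Compute gradient at (1.82, -3.5331).
grad_x = 2*5*1.82 + 3 = 21.2
grad_y = 2*4*-3.5331 - 15 = -43.2648
Step 2: Gradient step.
x_raw = 1.82 - 0.02*21.2 = 1.396
y_raw = -3.5331 - 0.02*-43.2648 = -2.6678
Step 3: Project onto [-2, 5].
x_proj = clip(1.396) = 1.396
y_proj = clip(-2.6678) = -2.0
Step 4: Evaluate f.
f(1.396, -2.0) = 59.9321


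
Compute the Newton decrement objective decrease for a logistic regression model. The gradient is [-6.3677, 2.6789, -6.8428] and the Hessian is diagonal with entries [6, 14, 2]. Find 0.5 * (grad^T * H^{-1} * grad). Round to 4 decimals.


Step 1: H is diagonal, so H^(-1) * g = [-1.0613, 0.1914, -3.4214].
Step 2: g^T H^(-1) g = sum_i g_i^2 / H_ii
  = (-6.3677)^2/6 + (2.6789)^2/14 + (-6.8428)^2/2
  = 6.7579 + 0.5126 + 23.412 = 30.6825
Step 3: Objective decrease = 0.5 * g^T H^(-1) g = 15.3412


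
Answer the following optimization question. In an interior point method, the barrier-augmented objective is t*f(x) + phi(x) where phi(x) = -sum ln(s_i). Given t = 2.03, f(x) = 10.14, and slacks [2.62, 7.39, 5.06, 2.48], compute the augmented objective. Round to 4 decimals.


Step 1: Compute log-barrier.
ln values: [0.9632, 2.0001, 1.6214, 0.9083]
phi = -(0.9632 + 2.0001 + 1.6214 + 0.9083) = -5.4929
Step 2: Compute augmented objective.
t*f(x) = 2.03*10.14 = 20.5842
Total = 20.5842 - 5.4929 = 15.0913


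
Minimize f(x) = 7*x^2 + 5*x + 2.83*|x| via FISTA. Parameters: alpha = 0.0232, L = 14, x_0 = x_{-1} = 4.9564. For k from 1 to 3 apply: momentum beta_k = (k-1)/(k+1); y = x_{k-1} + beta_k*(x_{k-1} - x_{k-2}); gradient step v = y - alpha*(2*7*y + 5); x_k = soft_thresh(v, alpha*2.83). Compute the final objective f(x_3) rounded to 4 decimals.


FISTA on f(x) = 7*x^2 + 5*x + 2.83*|x|
L = 14, alpha = 0.0232
Iteration 1: beta = 0.0, y = 4.9564 + 0.0*(4.9564 - 4.9564) = 4.9564
  grad(y) = 74.3896, v = y - alpha*grad = 3.2306
  prox(v) = soft_thresh(3.2306, 0.0657) = 3.1649
Iteration 2: beta = 0.3333, y = 3.1649 + 0.3333*(3.1649 - 4.9564) = 2.5677
  grad(y) = 40.9484, v = y - alpha*grad = 1.6177
  prox(v) = soft_thresh(1.6177, 0.0657) = 1.5521
Iteration 3: beta = 0.5, y = 1.5521 + 0.5*(1.5521 - 3.1649) = 0.7457
  grad(y) = 15.4394, v = y - alpha*grad = 0.3875
  prox(v) = soft_thresh(0.3875, 0.0657) = 0.3218
f(x_3) = 7*0.3218^2 + 5*0.3218 + 2.83*|0.3218| = 3.2448


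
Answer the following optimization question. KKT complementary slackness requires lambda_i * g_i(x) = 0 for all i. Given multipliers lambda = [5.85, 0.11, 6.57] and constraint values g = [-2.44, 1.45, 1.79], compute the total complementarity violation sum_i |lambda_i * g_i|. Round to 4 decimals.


KKT complementary slackness check:
lambda_1 * g_1 = 5.85 * -2.44 = -14.274
lambda_2 * g_2 = 0.11 * 1.45 = 0.1595
lambda_3 * g_3 = 6.57 * 1.79 = 11.7603
Total violation = 14.274 + 0.1595 + 11.7603 = 26.1938


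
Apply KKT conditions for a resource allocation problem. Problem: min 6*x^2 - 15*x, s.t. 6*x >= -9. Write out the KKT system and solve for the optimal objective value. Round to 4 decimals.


Step 1: Try lambda = 0 (constraint inactive).
Stationarity: 2*6*x - 15 = 0
x* = 15/(2*6) = 1.25
Check constraint: 6*1.25 = 7.5 >= -9 -- satisfied.
Step 2: Compute optimal value.
f(x*) = 6*1.25^2 - 15*1.25 = -9.375


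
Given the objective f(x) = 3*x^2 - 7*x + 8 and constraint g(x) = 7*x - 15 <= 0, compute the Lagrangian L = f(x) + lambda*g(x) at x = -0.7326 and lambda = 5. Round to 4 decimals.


Step 1: Evaluate f(x).
f(-0.7326) = 3*(-0.7326)^2 - 7*(-0.7326) + 8 = 14.7383
Step 2: Evaluate g(x).
g(-0.7326) = 7*-0.7326 - 15 = -20.1282
Step 3: Compute Lagrangian.
L = 14.7383 + 5*-20.1282 = -85.9027


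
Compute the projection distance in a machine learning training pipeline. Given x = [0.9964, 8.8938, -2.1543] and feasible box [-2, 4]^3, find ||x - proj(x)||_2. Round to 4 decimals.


Project each component onto [-2, 4].
clip(0.9964) = 0.9964, clip(8.8938) = 4.0, clip(-2.1543) = -2.0
Projection = [0.9964, 4.0, -2.0]
Squared diffs: [0.0, 23.9493, 0.0238]
Distance = sqrt(23.9731) = 4.8962


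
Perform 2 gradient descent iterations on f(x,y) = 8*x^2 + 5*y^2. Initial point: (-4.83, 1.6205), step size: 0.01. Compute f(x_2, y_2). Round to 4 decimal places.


Gradient descent on f(x,y) = 8*x^2 + 5*y^2.
Starting point: (-4.83, 1.6205), alpha = 0.01
Step 1: grad_x = 2*8*-4.83 = -77.28, grad_y = 2*5*1.6205 = 16.205
  x_1 = -4.83 - 0.01*-77.28 = -4.0572
  y_1 = 1.6205 - 0.01*16.205 = 1.4585
Step 2: grad_x = 2*8*-4.0572 = -64.9152, grad_y = 2*5*1.4585 = 14.5845
  x_2 = -4.0572 - 0.01*-64.9152 = -3.408
  y_2 = 1.4585 - 0.01*14.5845 = 1.3126
f(-3.408, 1.3126) = 8*(-3.408)^2 + 5*1.3126^2 = 101.533


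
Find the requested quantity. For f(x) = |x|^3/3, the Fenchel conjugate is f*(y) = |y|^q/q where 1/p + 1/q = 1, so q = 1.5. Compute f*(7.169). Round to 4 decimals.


The conjugate exponent q satisfies 1/p + 1/q = 1.
p = 3, so q = 3/(3 - 1) = 1.5
|y|^q = 7.169^1.5 = 19.195
f*(7.169) = 19.195 / 1.5 = 12.7967


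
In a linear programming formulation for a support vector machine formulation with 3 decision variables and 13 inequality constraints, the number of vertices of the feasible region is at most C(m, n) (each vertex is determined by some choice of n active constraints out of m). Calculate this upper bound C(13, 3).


Each vertex corresponds to some choice of n active constraints out of m, so the number of vertices is at most C(m, n) = m! / (n!(m-n)!).
m = 13, n = 3
Numerator: 13 * 12 * 11
Denominator: 3! = 6
C(13, 3) = 286


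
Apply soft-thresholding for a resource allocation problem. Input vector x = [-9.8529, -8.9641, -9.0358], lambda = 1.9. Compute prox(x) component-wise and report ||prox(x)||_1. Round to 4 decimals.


Soft-thresholding with lambda = 1.9:
prox(-9.8529) = sign(-9.8529)*max(|-9.8529| - 1.9, 0) = -7.9529
prox(-8.9641) = sign(-8.9641)*max(|-8.9641| - 1.9, 0) = -7.0641
prox(-9.0358) = sign(-9.0358)*max(|-9.0358| - 1.9, 0) = -7.1358
prox(x) = [-7.9529, -7.0641, -7.1358]
||prox(x)||_1 = 7.9529 + 7.0641 + 7.1358 = 22.1528


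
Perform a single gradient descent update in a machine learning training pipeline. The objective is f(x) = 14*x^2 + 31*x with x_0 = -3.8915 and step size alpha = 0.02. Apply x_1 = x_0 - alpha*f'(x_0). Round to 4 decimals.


We compute the gradient at x_0 and apply the update.
f'(x) = 28*x + 31
f'(-3.8915) = 28*-3.8915 + 31 = -77.962
x_1 = -3.8915 - 0.02*-77.962 = -2.3323


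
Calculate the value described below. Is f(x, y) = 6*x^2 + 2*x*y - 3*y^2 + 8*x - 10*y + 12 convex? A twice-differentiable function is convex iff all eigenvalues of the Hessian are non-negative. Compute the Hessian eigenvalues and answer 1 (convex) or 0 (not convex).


The Hessian of f(x,y) = 6*x^2 + 2*x*y - 3*y^2 + 8*x - 10*y + 12 is:
H = [[12, 2], [2, -6]]
Trace = 12 - 6 = 6
Determinant = 12*-6 - (2)^2 = -76
Discriminant = (6)^2 - 4*-76 = 340.0
Eigenvalues: lambda_1 = -6.2195, lambda_2 = 12.2195
The function is not convex.

0


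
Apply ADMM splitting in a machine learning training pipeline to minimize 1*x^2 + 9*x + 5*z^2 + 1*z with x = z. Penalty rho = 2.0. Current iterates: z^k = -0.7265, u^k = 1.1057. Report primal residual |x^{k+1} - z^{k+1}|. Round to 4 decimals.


ADMM iteration with rho = 2.0, z^k = -0.7265, u^k = 1.1057
Step 1: x-update.
Minimize 1*x^2 + 9*x + (2.0/2)*(x + 0.7265 + 1.1057)^2
FOC: (2*1 + 2.0)*x = -9 + 2.0*(-0.7265 - 1.1057)
x^{k+1} = -3.1661
Step 2: z-update.
Minimize 5*z^2 + 1*z + (2.0/2)*(-3.1661 - z + 1.1057)^2
FOC: (2*5 + 2.0)*z = -1 + 2.0*(-3.1661 + 1.1057)
z^{k+1} = -0.4267
Step 3: u-update.
u^{k+1} = 1.1057 - 3.1661 + 0.4267 = -1.6337
Step 4: Primal residual = |-3.1661 + 0.4267| = 2.7394


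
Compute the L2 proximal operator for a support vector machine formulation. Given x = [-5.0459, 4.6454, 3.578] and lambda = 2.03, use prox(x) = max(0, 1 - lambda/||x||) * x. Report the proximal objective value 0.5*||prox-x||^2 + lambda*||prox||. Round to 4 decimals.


Step 1: Compute ||x||.
||x|| = 7.7358
Step 2: Compute scaling factor.
scale = max(0, 1 - 2.03/7.7358) = 0.7376
Step 3: prox(x) = [-3.7218, 3.4264, 2.6391]
||prox(x)|| = 5.7058
Step 4: Proximal objective.
0.5*||prox-x||^2 = 2.0605
lambda*||prox|| = 11.5828
Total = 13.6433


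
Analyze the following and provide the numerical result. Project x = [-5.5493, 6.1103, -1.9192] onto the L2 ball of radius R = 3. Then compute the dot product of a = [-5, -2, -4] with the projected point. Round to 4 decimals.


Step 1: Compute ||x|| (intermediates to 6 decimals).
||x|| = sqrt((-5.5493)^2 + 6.1103^2 + (-1.9192)^2) = 8.474304
Step 2: Project.
Since ||x|| > R, scale = R/||x|| = 3/8.474304 = 0.354011, proj(x) = scale * x
proj(x) = [-1.964513, 2.163113, -0.679418]
Step 3: Dot product.
a^T * proj(x) = -5*(-1.964513) - 2*2.163113 - 4*(-0.679418) = 8.214


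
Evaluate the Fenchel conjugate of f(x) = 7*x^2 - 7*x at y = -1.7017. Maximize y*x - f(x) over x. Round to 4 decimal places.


f*(y) = sup_x {y*x - a*x^2 - b*x} = sup_x {(y-b)*x - a*x^2}
FOC: (y - b) - 2a*x = 0 => x* = (y - b)/(2a)
x* = (-1.7017 + 7)/(2*7) = 0.3785
f*(-1.7017) = (y-b)^2/(4a) = (-1.7017 + 7)^2/(4*7)
= 28.072/28 = 1.0026


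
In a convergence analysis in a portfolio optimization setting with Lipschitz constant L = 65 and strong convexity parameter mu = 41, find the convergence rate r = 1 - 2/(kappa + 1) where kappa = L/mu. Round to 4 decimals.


Step 1: Compute the condition number.
kappa = L/mu = 65/41 = 1.5854
Step 2: Compute the convergence rate.
r = 1 - 2/(kappa + 1) = 1 - 2*mu/(L + mu) = (L - mu)/(L + mu) = 24/106 = 0.2264


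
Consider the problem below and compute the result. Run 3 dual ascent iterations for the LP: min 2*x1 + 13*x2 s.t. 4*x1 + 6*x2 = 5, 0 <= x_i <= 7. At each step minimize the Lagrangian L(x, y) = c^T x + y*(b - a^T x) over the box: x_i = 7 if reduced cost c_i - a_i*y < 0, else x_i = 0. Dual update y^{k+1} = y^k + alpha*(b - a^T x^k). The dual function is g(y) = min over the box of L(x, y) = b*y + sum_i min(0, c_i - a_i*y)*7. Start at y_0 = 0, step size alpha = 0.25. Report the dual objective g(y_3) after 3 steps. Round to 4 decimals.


Dual ascent for LP: min 2*x1 + 13*x2, 4*x1 + 6*x2 = 5, 0 <= x_i <= 7
Step 1: y^k = 0.0, reduced costs: (2.0, 13.0)
  x^k = (0.0, 0.0), subgradient = b - a^T x = 5.0
  y^{k+1} = 0.0 + 0.25*5.0 = 1.25
Step 2: y^k = 1.25, reduced costs: (-3.0, 5.5)
  x^k = (7.0, 0.0), subgradient = b - a^T x = -23.0
  y^{k+1} = 1.25 + 0.25*-23.0 = -4.5
Step 3: y^k = -4.5, reduced costs: (20.0, 40.0)
  x^k = (0.0, 0.0), subgradient = b - a^T x = 5.0
  y^{k+1} = -4.5 + 0.25*5.0 = -3.25
Dual objective at y_3 = -3.25: reduced costs (15.0, 32.5), box minimizer x = (0.0, 0.0)
g(y_3) = b*y + (c1 - a1*y)*x1 + (c2 - a2*y)*x2 = 5*(-3.25) + 15.0*0.0 + 32.5*0.0 = -16.25 + 0.0 + 0.0 = -16.25


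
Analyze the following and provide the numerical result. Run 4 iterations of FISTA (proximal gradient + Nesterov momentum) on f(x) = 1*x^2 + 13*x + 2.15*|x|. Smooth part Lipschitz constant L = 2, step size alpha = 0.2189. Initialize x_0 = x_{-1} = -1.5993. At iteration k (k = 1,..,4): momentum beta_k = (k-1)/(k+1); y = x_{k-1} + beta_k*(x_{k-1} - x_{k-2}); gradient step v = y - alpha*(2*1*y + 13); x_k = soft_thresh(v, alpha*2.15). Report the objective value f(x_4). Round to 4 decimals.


FISTA on f(x) = 1*x^2 + 13*x + 2.15*|x|
L = 2, alpha = 0.2189
Iteration 1: beta = 0.0, y = -1.5993 + 0.0*(-1.5993 + 1.5993) = -1.5993
  grad(y) = 9.8014, v = y - alpha*grad = -3.7448
  prox(v) = soft_thresh(-3.7448, 0.4706) = -3.2742
Iteration 2: beta = 0.3333, y = -3.2742 + 0.3333*(-3.2742 + 1.5993) = -3.8325
  grad(y) = 5.335, v = y - alpha*grad = -5.0003
  prox(v) = soft_thresh(-5.0003, 0.4706) = -4.5297
Iteration 3: beta = 0.5, y = -4.5297 + 0.5*(-4.5297 + 3.2742) = -5.1574
  grad(y) = 2.6851, v = y - alpha*grad = -5.7452
  prox(v) = soft_thresh(-5.7452, 0.4706) = -5.2746
Iteration 4: beta = 0.6, y = -5.2746 + 0.6*(-5.2746 + 4.5297) = -5.7215
  grad(y) = 1.557, v = y - alpha*grad = -6.0623
  prox(v) = soft_thresh(-6.0623, 0.4706) = -5.5917
f(x_4) = 1*(-5.5917)^2 + 13*(-5.5917) + 2.15*|-5.5917| = -29.4028


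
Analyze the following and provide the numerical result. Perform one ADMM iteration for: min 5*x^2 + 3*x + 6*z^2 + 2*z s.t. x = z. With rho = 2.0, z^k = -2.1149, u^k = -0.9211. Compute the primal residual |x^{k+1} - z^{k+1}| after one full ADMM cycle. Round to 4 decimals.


ADMM iteration with rho = 2.0, z^k = -2.1149, u^k = -0.9211
Step 1: x-update.
Minimize 5*x^2 + 3*x + (2.0/2)*(x + 2.1149 - 0.9211)^2
FOC: (2*5 + 2.0)*x = -3 + 2.0*(-2.1149 + 0.9211)
x^{k+1} = -0.449
Step 2: z-update.
Minimize 6*z^2 + 2*z + (2.0/2)*(-0.449 - z - 0.9211)^2
FOC: (2*6 + 2.0)*z = -2 + 2.0*(-0.449 - 0.9211)
z^{k+1} = -0.3386
Step 3: u-update.
u^{k+1} = -0.9211 - 0.449 + 0.3386 = -1.0315
Step 4: Primal residual = |-0.449 + 0.3386| = 0.1104


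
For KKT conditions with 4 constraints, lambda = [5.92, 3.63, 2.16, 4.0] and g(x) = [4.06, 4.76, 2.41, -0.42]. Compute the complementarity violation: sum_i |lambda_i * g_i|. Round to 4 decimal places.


KKT complementary slackness check:
lambda_1 * g_1 = 5.92 * 4.06 = 24.0352
lambda_2 * g_2 = 3.63 * 4.76 = 17.2788
lambda_3 * g_3 = 2.16 * 2.41 = 5.2056
lambda_4 * g_4 = 4.0 * -0.42 = -1.68
Total violation = 24.0352 + 17.2788 + 5.2056 + 1.68 = 48.1996


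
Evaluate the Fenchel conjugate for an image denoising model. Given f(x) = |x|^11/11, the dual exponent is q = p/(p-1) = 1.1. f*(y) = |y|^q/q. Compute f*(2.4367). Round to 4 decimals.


The conjugate exponent q satisfies 1/p + 1/q = 1.
p = 11, so q = 11/(11 - 1) = 1.1
|y|^q = 2.4367^1.1 = 2.6637
f*(2.4367) = 2.6637 / 1.1 = 2.4215


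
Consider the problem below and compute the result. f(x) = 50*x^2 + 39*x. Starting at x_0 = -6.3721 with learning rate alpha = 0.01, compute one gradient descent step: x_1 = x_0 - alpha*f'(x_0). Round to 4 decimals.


We compute the gradient at x_0 and apply the update.
f'(x) = 100*x + 39
f'(-6.3721) = 100*-6.3721 + 39 = -598.21
x_1 = -6.3721 - 0.01*-598.21 = -0.39


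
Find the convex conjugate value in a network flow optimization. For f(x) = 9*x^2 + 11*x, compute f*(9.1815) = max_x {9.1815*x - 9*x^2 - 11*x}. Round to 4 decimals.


f*(y) = sup_x {y*x - a*x^2 - b*x} = sup_x {(y-b)*x - a*x^2}
FOC: (y - b) - 2a*x = 0 => x* = (y - b)/(2a)
x* = (9.1815 - 11)/(2*9) = -0.101
f*(9.1815) = (y-b)^2/(4a) = (9.1815 - 11)^2/(4*9)
= 3.3069/36 = 0.0919


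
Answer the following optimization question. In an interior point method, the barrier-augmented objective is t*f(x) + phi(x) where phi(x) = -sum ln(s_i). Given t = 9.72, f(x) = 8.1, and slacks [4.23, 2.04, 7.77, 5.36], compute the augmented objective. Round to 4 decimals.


Step 1: Compute log-barrier.
ln values: [1.4422, 0.7129, 2.0503, 1.679]
phi = -(1.4422 + 0.7129 + 2.0503 + 1.679) = -5.8844
Step 2: Compute augmented objective.
t*f(x) = 9.72*8.1 = 78.732
Total = 78.732 - 5.8844 = 72.8476


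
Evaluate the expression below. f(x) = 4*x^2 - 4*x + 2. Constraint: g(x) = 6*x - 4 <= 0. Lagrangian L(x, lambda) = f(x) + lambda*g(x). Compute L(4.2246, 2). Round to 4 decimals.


Step 1: Evaluate f(x).
f(4.2246) = 4*4.2246^2 - 4*4.2246 + 2 = 56.4906
Step 2: Evaluate g(x).
g(4.2246) = 6*4.2246 - 4 = 21.3476
Step 3: Compute Lagrangian.
L = 56.4906 + 2*21.3476 = 99.1858


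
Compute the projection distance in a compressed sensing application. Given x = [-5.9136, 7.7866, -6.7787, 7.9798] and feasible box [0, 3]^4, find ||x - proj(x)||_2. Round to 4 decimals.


Project each component onto [0, 3].
clip(-5.9136) = 0.0, clip(7.7866) = 3.0, clip(-6.7787) = 0.0, clip(7.9798) = 3.0
Projection = [0.0, 3.0, 0.0, 3.0]
Squared diffs: [34.9707, 22.9115, 45.9508, 24.7984]
Distance = sqrt(128.6314) = 11.3416


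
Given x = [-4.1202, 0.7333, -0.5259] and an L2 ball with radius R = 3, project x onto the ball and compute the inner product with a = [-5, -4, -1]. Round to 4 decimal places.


Step 1: Compute ||x|| (intermediates to 6 decimals).
||x|| = sqrt((-4.1202)^2 + 0.7333^2 + (-0.5259)^2) = 4.217861
Step 2: Project.
Since ||x|| > R, scale = R/||x|| = 3/4.217861 = 0.711261, proj(x) = scale * x
proj(x) = [-2.930538, 0.521568, -0.374052]
Step 3: Dot product.
a^T * proj(x) = -5*(-2.930538) - 4*0.521568 - 1*(-0.374052) = 12.9405


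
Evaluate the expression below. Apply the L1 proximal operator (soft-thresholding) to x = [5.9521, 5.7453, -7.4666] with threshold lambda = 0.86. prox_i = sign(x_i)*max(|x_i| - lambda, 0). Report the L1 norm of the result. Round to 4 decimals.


Soft-thresholding with lambda = 0.86:
prox(5.9521) = sign(5.9521)*max(|5.9521| - 0.86, 0) = 5.0921
prox(5.7453) = sign(5.7453)*max(|5.7453| - 0.86, 0) = 4.8853
prox(-7.4666) = sign(-7.4666)*max(|-7.4666| - 0.86, 0) = -6.6066
prox(x) = [5.0921, 4.8853, -6.6066]
||prox(x)||_1 = 5.0921 + 4.8853 + 6.6066 = 16.584


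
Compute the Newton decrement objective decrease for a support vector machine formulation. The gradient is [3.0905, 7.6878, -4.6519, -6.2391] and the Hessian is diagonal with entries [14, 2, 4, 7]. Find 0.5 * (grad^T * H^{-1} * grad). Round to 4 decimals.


Step 1: H is diagonal, so H^(-1) * g = [0.2208, 3.8439, -1.163, -0.8913].
Step 2: g^T H^(-1) g = sum_i g_i^2 / H_ii
  = (3.0905)^2/14 + (7.6878)^2/2 + (-4.6519)^2/4 + (-6.2391)^2/7
  = 0.6822 + 29.5511 + 5.41 + 5.5609 = 41.2043
Step 3: Objective decrease = 0.5 * g^T H^(-1) g = 20.6022


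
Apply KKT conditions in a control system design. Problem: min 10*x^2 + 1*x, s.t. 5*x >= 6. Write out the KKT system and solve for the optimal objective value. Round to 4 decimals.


Step 1: Try lambda = 0 (constraint inactive).
x_unc = -1/(2*10) = -0.05
Check: 5*-0.05 = -0.25 < 6 -- violated!
Step 2: Constraint must be active: 5*x = 6
x* = 6/5 = 1.2
lambda = (2*10*1.2 + 1)/5 = 5.0
Step 3: Compute optimal value.
f(x*) = 10*1.2^2 + 1*1.2 = 15.6


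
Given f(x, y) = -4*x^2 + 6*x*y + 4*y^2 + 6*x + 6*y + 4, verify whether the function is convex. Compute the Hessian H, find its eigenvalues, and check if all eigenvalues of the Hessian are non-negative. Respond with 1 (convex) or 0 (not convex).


The Hessian of f(x,y) = -4*x^2 + 6*x*y + 4*y^2 + 6*x + 6*y + 4 is:
H = [[-8, 6], [6, 8]]
Trace = -8 + 8 = 0
Determinant = -8*8 - (6)^2 = -100
Discriminant = (0)^2 - 4*-100 = 400.0
Eigenvalues: lambda_1 = -10.0, lambda_2 = 10.0
The function is not convex.

0


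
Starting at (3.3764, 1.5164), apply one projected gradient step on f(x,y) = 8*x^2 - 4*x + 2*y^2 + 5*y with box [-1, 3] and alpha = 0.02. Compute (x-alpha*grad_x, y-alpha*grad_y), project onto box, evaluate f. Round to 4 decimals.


Step 1: Compute gradient at (3.3764, 1.5164).
grad_x = 2*8*3.3764 - 4 = 50.0224
grad_y = 2*2*1.5164 + 5 = 11.0656
Step 2: Gradient step.
x_raw = 3.3764 - 0.02*50.0224 = 2.376
y_raw = 1.5164 - 0.02*11.0656 = 1.2951
Step 3: Project onto [-1, 3].
x_proj = clip(2.376) = 2.376
y_proj = clip(1.2951) = 1.2951
Step 4: Evaluate f.
f(2.376, 1.2951) = 45.4873


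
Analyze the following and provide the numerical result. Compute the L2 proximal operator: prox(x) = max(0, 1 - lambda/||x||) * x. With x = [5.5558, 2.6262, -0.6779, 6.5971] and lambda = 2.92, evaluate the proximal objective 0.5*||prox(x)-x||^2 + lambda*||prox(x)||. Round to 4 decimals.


Step 1: Compute ||x||.
||x|| = 9.0413
Step 2: Compute scaling factor.
scale = max(0, 1 - 2.92/9.0413) = 0.677
Step 3: prox(x) = [3.7615, 1.778, -0.459, 4.4665]
||prox(x)|| = 6.1213
Step 4: Proximal objective.
0.5*||prox-x||^2 = 4.2632
lambda*||prox|| = 17.8742
Total = 22.1374


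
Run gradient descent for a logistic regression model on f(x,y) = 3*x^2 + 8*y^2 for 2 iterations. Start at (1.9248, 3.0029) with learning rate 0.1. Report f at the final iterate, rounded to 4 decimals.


Gradient descent on f(x,y) = 3*x^2 + 8*y^2.
Starting point: (1.9248, 3.0029), alpha = 0.1
Step 1: grad_x = 2*3*1.9248 = 11.5488, grad_y = 2*8*3.0029 = 48.0464
  x_1 = 1.9248 - 0.1*11.5488 = 0.7699
  y_1 = 3.0029 - 0.1*48.0464 = -1.8017
Step 2: grad_x = 2*3*0.7699 = 4.6195, grad_y = 2*8*-1.8017 = -28.8278
  x_2 = 0.7699 - 0.1*4.6195 = 0.308
  y_2 = -1.8017 - 0.1*-28.8278 = 1.081
f(0.308, 1.081) = 3*0.308^2 + 8*1.081^2 = 9.6338


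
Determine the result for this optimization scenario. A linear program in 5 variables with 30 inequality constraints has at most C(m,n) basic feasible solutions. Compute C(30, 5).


Each vertex corresponds to some choice of n active constraints out of m, so the number of vertices is at most C(m, n) = m! / (n!(m-n)!).
m = 30, n = 5
Numerator: 30 * 29 * 28 * 27 * 26
Denominator: 5! = 120
C(30, 5) = 142506


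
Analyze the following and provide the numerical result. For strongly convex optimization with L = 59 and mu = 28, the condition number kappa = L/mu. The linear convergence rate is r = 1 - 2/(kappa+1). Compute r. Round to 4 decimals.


Step 1: Compute the condition number.
kappa = L/mu = 59/28 = 2.1071
Step 2: Compute the convergence rate.
r = 1 - 2/(kappa + 1) = 1 - 2*mu/(L + mu) = (L - mu)/(L + mu) = 31/87 = 0.3563


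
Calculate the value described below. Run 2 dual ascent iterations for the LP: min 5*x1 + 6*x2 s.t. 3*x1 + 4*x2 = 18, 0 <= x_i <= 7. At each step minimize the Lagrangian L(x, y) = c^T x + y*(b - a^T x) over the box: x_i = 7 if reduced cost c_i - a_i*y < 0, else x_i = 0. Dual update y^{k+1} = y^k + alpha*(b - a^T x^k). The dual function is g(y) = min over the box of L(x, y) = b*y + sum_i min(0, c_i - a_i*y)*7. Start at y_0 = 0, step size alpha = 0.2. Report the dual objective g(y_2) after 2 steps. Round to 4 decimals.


Dual ascent for LP: min 5*x1 + 6*x2, 3*x1 + 4*x2 = 18, 0 <= x_i <= 7
Step 1: y^k = 0.0, reduced costs: (5.0, 6.0)
  x^k = (0.0, 0.0), subgradient = b - a^T x = 18.0
  y^{k+1} = 0.0 + 0.2*18.0 = 3.6
Step 2: y^k = 3.6, reduced costs: (-5.8, -8.4)
  x^k = (7.0, 7.0), subgradient = b - a^T x = -31.0
  y^{k+1} = 3.6 + 0.2*-31.0 = -2.6
Dual objective at y_2 = -2.6: reduced costs (12.8, 16.4), box minimizer x = (0.0, 0.0)
g(y_2) = b*y + (c1 - a1*y)*x1 + (c2 - a2*y)*x2 = 18*(-2.6) + 12.8*0.0 + 16.4*0.0 = -46.8 + 0.0 + 0.0 = -46.8


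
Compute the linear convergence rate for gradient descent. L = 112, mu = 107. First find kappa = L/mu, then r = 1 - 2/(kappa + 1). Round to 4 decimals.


Step 1: Compute the condition number.
kappa = L/mu = 112/107 = 1.0467
Step 2: Compute the convergence rate.
r = 1 - 2/(kappa + 1) = 1 - 2*mu/(L + mu) = (L - mu)/(L + mu) = 5/219 = 0.0228


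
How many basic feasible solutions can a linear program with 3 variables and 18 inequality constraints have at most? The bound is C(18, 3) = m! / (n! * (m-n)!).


Each vertex corresponds to some choice of n active constraints out of m, so the number of vertices is at most C(m, n) = m! / (n!(m-n)!).
m = 18, n = 3
Numerator: 18 * 17 * 16
Denominator: 3! = 6
C(18, 3) = 816


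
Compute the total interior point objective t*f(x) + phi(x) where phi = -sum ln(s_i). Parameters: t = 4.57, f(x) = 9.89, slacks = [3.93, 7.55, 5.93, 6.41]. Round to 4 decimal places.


Step 1: Compute log-barrier.
ln values: [1.3686, 2.0215, 1.78, 1.8579]
phi = -(1.3686 + 2.0215 + 1.78 + 1.8579) = -7.0281
Step 2: Compute augmented objective.
t*f(x) = 4.57*9.89 = 45.1973
Total = 45.1973 - 7.0281 = 38.1692


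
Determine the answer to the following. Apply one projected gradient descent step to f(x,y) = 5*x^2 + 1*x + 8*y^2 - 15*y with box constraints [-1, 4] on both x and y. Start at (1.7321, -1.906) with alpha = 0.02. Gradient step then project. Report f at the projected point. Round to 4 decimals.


Step 1: Compute gradient at (1.7321, -1.906).
grad_x = 2*5*1.7321 + 1 = 18.321
grad_y = 2*8*-1.906 - 15 = -45.496
Step 2: Gradient step.
x_raw = 1.7321 - 0.02*18.321 = 1.3657
y_raw = -1.906 - 0.02*-45.496 = -0.9961
Step 3: Project onto [-1, 4].
x_proj = clip(1.3657) = 1.3657
y_proj = clip(-0.9961) = -0.9961
Step 4: Evaluate f.
f(1.3657, -0.9961) = 33.5697


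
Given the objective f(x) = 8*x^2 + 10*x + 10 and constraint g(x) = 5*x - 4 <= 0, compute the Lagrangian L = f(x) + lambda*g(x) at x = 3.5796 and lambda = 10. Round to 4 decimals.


Step 1: Evaluate f(x).
f(3.5796) = 8*3.5796^2 + 10*3.5796 + 10 = 148.3043
Step 2: Evaluate g(x).
g(3.5796) = 5*3.5796 - 4 = 13.898
Step 3: Compute Lagrangian.
L = 148.3043 + 10*13.898 = 287.2843


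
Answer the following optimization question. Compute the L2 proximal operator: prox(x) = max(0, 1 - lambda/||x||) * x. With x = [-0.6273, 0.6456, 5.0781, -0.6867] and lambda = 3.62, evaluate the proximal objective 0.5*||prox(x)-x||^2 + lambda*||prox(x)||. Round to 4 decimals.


Step 1: Compute ||x||.
||x|| = 5.2028
Step 2: Compute scaling factor.
scale = max(0, 1 - 3.62/5.2028) = 0.3042
Step 3: prox(x) = [-0.1908, 0.1964, 1.5449, -0.2089]
||prox(x)|| = 1.5828
Step 4: Proximal objective.
0.5*||prox-x||^2 = 6.5522
lambda*||prox|| = 5.7297
Total = 12.2819


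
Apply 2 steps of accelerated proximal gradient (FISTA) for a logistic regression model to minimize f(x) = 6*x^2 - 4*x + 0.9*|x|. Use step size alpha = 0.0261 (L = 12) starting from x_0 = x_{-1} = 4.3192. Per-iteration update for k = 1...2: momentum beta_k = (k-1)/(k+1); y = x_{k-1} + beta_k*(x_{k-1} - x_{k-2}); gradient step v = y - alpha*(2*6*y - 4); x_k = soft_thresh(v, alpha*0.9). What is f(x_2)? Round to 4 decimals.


FISTA on f(x) = 6*x^2 - 4*x + 0.9*|x|
L = 12, alpha = 0.0261
Iteration 1: beta = 0.0, y = 4.3192 + 0.0*(4.3192 - 4.3192) = 4.3192
  grad(y) = 47.8304, v = y - alpha*grad = 3.0708
  prox(v) = soft_thresh(3.0708, 0.0235) = 3.0473
Iteration 2: beta = 0.3333, y = 3.0473 + 0.3333*(3.0473 - 4.3192) = 2.6234
  grad(y) = 27.4806, v = y - alpha*grad = 1.9061
  prox(v) = soft_thresh(1.9061, 0.0235) = 1.8826
f(x_2) = 6*1.8826^2 - 4*1.8826 + 0.9*|1.8826| = 15.43


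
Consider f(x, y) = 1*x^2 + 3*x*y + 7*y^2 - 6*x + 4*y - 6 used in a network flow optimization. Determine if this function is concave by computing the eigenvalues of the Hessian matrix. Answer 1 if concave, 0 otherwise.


The Hessian of f(x,y) = 1*x^2 + 3*x*y + 7*y^2 - 6*x + 4*y - 6 is:
H = [[2, 3], [3, 14]]
Trace = 2 + 14 = 16
Determinant = 2*14 - (3)^2 = 19
Discriminant = (16)^2 - 4*19 = 180.0
Eigenvalues: lambda_1 = 1.2918, lambda_2 = 14.7082
The function is not concave.

0


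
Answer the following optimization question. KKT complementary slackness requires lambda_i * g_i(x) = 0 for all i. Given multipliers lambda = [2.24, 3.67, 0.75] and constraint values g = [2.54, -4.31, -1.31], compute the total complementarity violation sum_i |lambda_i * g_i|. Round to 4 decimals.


KKT complementary slackness check:
lambda_1 * g_1 = 2.24 * 2.54 = 5.6896
lambda_2 * g_2 = 3.67 * -4.31 = -15.8177
lambda_3 * g_3 = 0.75 * -1.31 = -0.9825
Total violation = 5.6896 + 15.8177 + 0.9825 = 22.4898


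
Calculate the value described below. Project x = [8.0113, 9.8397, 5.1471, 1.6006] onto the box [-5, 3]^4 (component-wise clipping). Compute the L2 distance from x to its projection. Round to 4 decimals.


Project each component onto [-5, 3].
clip(8.0113) = 3.0, clip(9.8397) = 3.0, clip(5.1471) = 3.0, clip(1.6006) = 1.6006
Projection = [3.0, 3.0, 3.0, 1.6006]
Squared diffs: [25.1131, 46.7815, 4.61, 0.0]
Distance = sqrt(76.5046) = 8.7467


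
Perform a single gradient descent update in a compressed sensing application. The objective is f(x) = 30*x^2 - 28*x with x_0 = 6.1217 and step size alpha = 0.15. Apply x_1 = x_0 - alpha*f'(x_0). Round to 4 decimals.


We compute the gradient at x_0 and apply the update.
f'(x) = 60*x - 28
f'(6.1217) = 60*6.1217 - 28 = 339.302
x_1 = 6.1217 - 0.15*339.302 = -44.7736


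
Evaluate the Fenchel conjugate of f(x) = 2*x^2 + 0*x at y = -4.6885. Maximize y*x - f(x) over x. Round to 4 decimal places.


f*(y) = sup_x {y*x - a*x^2 - b*x} = sup_x {(y-b)*x - a*x^2}
FOC: (y - b) - 2a*x = 0 => x* = (y - b)/(2a)
x* = (-4.6885 - 0)/(2*2) = -1.1721
f*(-4.6885) = (y-b)^2/(4a) = (-4.6885 - 0)^2/(4*2)
= 21.982/8 = 2.7478


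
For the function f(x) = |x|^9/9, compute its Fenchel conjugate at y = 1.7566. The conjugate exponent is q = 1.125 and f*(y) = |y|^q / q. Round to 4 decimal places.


The conjugate exponent q satisfies 1/p + 1/q = 1.
p = 9, so q = 9/(9 - 1) = 1.125
|y|^q = 1.7566^1.125 = 1.8848
f*(1.7566) = 1.8848 / 1.125 = 1.6753


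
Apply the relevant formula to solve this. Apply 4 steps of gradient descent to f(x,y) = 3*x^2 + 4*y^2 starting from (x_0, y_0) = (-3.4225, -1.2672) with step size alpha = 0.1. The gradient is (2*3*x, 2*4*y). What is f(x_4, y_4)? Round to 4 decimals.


Gradient descent on f(x,y) = 3*x^2 + 4*y^2.
Starting point: (-3.4225, -1.2672), alpha = 0.1
Step 1: grad_x = 2*3*-3.4225 = -20.535, grad_y = 2*4*-1.2672 = -10.1376
  x_1 = -3.4225 - 0.1*-20.535 = -1.369
  y_1 = -1.2672 - 0.1*-10.1376 = -0.2534
Step 2: grad_x = 2*3*-1.369 = -8.214, grad_y = 2*4*-0.2534 = -2.0275
  x_2 = -1.369 - 0.1*-8.214 = -0.5476
  y_2 = -0.2534 - 0.1*-2.0275 = -0.0507
Step 3: grad_x = 2*3*-0.5476 = -3.2856, grad_y = 2*4*-0.0507 = -0.4055
  x_3 = -0.5476 - 0.1*-3.2856 = -0.219
  y_3 = -0.0507 - 0.1*-0.4055 = -0.0101
Step 4: grad_x = 2*3*-0.219 = -1.3142, grad_y = 2*4*-0.0101 = -0.0811
  x_4 = -0.219 - 0.1*-1.3142 = -0.0876
  y_4 = -0.0101 - 0.1*-0.0811 = -0.002
f(-0.0876, -0.002) = 3*(-0.0876)^2 + 4*(-0.002)^2 = 0.023


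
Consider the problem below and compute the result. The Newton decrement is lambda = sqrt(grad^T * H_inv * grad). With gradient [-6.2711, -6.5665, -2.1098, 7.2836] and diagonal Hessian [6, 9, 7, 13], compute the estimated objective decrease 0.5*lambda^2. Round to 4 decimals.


Step 1: H is diagonal, so H^(-1) * g = [-1.0452, -0.7296, -0.3014, 0.5603].
Step 2: g^T H^(-1) g = sum_i g_i^2 / H_ii
  = (-6.2711)^2/6 + (-6.5665)^2/9 + (-2.1098)^2/7 + (7.2836)^2/13
  = 6.5544 + 4.791 + 0.6359 + 4.0808 = 16.0622
Step 3: Objective decrease = 0.5 * g^T H^(-1) g = 8.0311


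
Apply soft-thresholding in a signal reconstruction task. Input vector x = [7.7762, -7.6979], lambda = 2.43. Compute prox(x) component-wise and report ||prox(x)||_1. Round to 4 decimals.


Soft-thresholding with lambda = 2.43:
prox(7.7762) = sign(7.7762)*max(|7.7762| - 2.43, 0) = 5.3462
prox(-7.6979) = sign(-7.6979)*max(|-7.6979| - 2.43, 0) = -5.2679
prox(x) = [5.3462, -5.2679]
||prox(x)||_1 = 5.3462 + 5.2679 = 10.6141


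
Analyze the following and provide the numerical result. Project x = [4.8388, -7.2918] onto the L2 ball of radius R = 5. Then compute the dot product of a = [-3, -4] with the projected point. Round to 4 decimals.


Step 1: Compute ||x|| (intermediates to 6 decimals).
||x|| = sqrt(4.8388^2 + (-7.2918)^2) = 8.751247
Step 2: Project.
Since ||x|| > R, scale = R/||x|| = 5/8.751247 = 0.571347, proj(x) = scale * x
proj(x) = [2.764634, -4.166148]
Step 3: Dot product.
a^T * proj(x) = -3*2.764634 - 4*(-4.166148) = 8.3707


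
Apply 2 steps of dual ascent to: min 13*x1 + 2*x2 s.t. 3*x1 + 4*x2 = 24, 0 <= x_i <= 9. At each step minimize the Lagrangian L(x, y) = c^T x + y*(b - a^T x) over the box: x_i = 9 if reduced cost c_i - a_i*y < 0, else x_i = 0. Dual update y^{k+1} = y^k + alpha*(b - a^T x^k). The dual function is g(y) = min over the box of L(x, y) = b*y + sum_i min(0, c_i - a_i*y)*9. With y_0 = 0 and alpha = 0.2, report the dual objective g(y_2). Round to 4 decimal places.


Dual ascent for LP: min 13*x1 + 2*x2, 3*x1 + 4*x2 = 24, 0 <= x_i <= 9
Step 1: y^k = 0.0, reduced costs: (13.0, 2.0)
  x^k = (0.0, 0.0), subgradient = b - a^T x = 24.0
  y^{k+1} = 0.0 + 0.2*24.0 = 4.8
Step 2: y^k = 4.8, reduced costs: (-1.4, -17.2)
  x^k = (9.0, 9.0), subgradient = b - a^T x = -39.0
  y^{k+1} = 4.8 + 0.2*-39.0 = -3.0
Dual objective at y_2 = -3.0: reduced costs (22.0, 14.0), box minimizer x = (0.0, 0.0)
g(y_2) = b*y + (c1 - a1*y)*x1 + (c2 - a2*y)*x2 = 24*(-3.0) + 22.0*0.0 + 14.0*0.0 = -72.0 + 0.0 + 0.0 = -72.0


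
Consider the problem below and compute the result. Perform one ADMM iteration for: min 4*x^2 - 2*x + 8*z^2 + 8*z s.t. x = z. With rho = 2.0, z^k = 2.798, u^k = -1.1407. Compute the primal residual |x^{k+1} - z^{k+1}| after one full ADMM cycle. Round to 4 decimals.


ADMM iteration with rho = 2.0, z^k = 2.798, u^k = -1.1407
Step 1: x-update.
Minimize 4*x^2 - 2*x + (2.0/2)*(x - 2.798 - 1.1407)^2
FOC: (2*4 + 2.0)*x = 2 + 2.0*(2.798 + 1.1407)
x^{k+1} = 0.9877
Step 2: z-update.
Minimize 8*z^2 + 8*z + (2.0/2)*(0.9877 - z - 1.1407)^2
FOC: (2*8 + 2.0)*z = -8 + 2.0*(0.9877 - 1.1407)
z^{k+1} = -0.4614
Step 3: u-update.
u^{k+1} = -1.1407 + 0.9877 + 0.4614 = 0.3085
Step 4: Primal residual = |0.9877 + 0.4614| = 1.4492


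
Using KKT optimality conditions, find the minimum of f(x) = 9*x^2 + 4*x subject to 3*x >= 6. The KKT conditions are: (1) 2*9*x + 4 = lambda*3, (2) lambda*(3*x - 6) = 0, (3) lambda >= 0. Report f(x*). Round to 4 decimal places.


Step 1: Try lambda = 0 (constraint inactive).
x_unc = -4/(2*9) = -0.2222
Check: 3*-0.2222 = -0.6666 < 6 -- violated!
Step 2: Constraint must be active: 3*x = 6
x* = 6/3 = 2.0
lambda = (2*9*2.0 + 4)/3 = 13.3333
Step 3: Compute optimal value.
f(x*) = 9*2.0^2 + 4*2.0 = 44.0


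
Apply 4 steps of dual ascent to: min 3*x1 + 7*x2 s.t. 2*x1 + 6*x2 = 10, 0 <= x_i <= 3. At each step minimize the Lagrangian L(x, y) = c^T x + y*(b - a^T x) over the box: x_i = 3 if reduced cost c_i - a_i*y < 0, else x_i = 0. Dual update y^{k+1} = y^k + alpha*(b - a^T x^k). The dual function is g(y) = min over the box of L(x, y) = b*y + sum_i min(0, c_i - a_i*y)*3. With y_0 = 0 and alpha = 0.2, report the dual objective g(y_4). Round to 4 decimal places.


Dual ascent for LP: min 3*x1 + 7*x2, 2*x1 + 6*x2 = 10, 0 <= x_i <= 3
Step 1: y^k = 0.0, reduced costs: (3.0, 7.0)
  x^k = (0.0, 0.0), subgradient = b - a^T x = 10.0
  y^{k+1} = 0.0 + 0.2*10.0 = 2.0
Step 2: y^k = 2.0, reduced costs: (-1.0, -5.0)
  x^k = (3.0, 3.0), subgradient = b - a^T x = -14.0
  y^{k+1} = 2.0 + 0.2*-14.0 = -0.8
Step 3: y^k = -0.8, reduced costs: (4.6, 11.8)
  x^k = (0.0, 0.0), subgradient = b - a^T x = 10.0
  y^{k+1} = -0.8 + 0.2*10.0 = 1.2
Step 4: y^k = 1.2, reduced costs: (0.6, -0.2)
  x^k = (0.0, 3.0), subgradient = b - a^T x = -8.0
  y^{k+1} = 1.2 + 0.2*-8.0 = -0.4
Dual objective at y_4 = -0.4: reduced costs (3.8, 9.4), box minimizer x = (0.0, 0.0)
g(y_4) = b*y + (c1 - a1*y)*x1 + (c2 - a2*y)*x2 = 10*(-0.4) + 3.8*0.0 + 9.4*0.0 = -4.0 + 0.0 + 0.0 = -4.0


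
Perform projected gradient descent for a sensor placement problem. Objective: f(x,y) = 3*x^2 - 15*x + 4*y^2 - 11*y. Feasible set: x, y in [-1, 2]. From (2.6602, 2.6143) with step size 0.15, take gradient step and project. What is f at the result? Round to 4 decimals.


Step 1: Compute gradient at (2.6602, 2.6143).
grad_x = 2*3*2.6602 - 15 = 0.9612
grad_y = 2*4*2.6143 - 11 = 9.9144
Step 2: Gradient step.
x_raw = 2.6602 - 0.15*0.9612 = 2.516
y_raw = 2.6143 - 0.15*9.9144 = 1.1271
Step 3: Project onto [-1, 2].
x_proj = clip(2.516) = 2.0
y_proj = clip(1.1271) = 1.1271
Step 4: Evaluate f.
f(2.0, 1.1271) = -25.3168


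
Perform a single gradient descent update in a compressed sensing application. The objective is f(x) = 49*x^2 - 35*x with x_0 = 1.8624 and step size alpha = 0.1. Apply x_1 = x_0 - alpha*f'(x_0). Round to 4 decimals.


We compute the gradient at x_0 and apply the update.
f'(x) = 98*x - 35
f'(1.8624) = 98*1.8624 - 35 = 147.5152
x_1 = 1.8624 - 0.1*147.5152 = -12.8891


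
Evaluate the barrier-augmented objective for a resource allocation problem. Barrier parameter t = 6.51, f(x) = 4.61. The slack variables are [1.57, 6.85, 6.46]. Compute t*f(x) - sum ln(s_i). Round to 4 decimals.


Step 1: Compute log-barrier.
ln values: [0.4511, 1.9242, 1.8656]
phi = -(0.4511 + 1.9242 + 1.8656) = -4.241
Step 2: Compute augmented objective.
t*f(x) = 6.51*4.61 = 30.0111
Total = 30.0111 - 4.241 = 25.7701


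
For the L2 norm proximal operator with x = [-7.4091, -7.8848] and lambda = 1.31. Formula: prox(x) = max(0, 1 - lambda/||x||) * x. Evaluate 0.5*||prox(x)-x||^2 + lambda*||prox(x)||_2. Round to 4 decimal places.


Step 1: Compute ||x||.
||x|| = 10.8197
Step 2: Compute scaling factor.
scale = max(0, 1 - 1.31/10.8197) = 0.8789
Step 3: prox(x) = [-6.512, -6.9301]
||prox(x)|| = 9.5097
Step 4: Proximal objective.
0.5*||prox-x||^2 = 0.8581
lambda*||prox|| = 12.4577
Total = 13.3157


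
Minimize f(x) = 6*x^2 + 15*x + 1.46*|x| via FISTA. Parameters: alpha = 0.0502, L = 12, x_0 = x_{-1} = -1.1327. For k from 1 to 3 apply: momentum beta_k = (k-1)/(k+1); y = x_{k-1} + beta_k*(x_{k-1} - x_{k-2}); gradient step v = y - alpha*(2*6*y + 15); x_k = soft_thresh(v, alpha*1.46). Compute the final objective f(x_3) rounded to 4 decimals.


FISTA on f(x) = 6*x^2 + 15*x + 1.46*|x|
L = 12, alpha = 0.0502
Iteration 1: beta = 0.0, y = -1.1327 + 0.0*(-1.1327 + 1.1327) = -1.1327
  grad(y) = 1.4076, v = y - alpha*grad = -1.2034
  prox(v) = soft_thresh(-1.2034, 0.0733) = -1.1301
Iteration 2: beta = 0.3333, y = -1.1301 + 0.3333*(-1.1301 + 1.1327) = -1.1292
  grad(y) = 1.4497, v = y - alpha*grad = -1.202
  prox(v) = soft_thresh(-1.202, 0.0733) = -1.1287
Iteration 3: beta = 0.5, y = -1.1287 + 0.5*(-1.1287 + 1.1301) = -1.128
  grad(y) = 1.4643, v = y - alpha*grad = -1.2015
  prox(v) = soft_thresh(-1.2015, 0.0733) = -1.1282
f(x_3) = 6*(-1.1282)^2 + 15*(-1.1282) + 1.46*|-1.1282| = -7.6388
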